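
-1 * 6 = -6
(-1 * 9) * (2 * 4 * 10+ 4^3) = -1296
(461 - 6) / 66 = 455 / 66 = 6.89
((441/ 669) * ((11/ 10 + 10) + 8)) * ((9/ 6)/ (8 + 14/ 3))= 1.49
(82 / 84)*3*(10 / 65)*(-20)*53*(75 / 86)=-1629750 / 3913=-416.50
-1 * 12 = -12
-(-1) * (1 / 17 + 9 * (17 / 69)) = 890 / 391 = 2.28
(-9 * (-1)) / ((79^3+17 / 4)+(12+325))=36 / 1973521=0.00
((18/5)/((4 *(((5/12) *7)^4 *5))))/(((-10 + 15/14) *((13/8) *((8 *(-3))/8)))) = 0.00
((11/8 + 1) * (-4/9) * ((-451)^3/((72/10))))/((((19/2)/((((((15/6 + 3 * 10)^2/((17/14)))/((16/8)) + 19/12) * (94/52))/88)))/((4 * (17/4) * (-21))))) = -152699292733295/33696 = -4531674167.06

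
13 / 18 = 0.72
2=2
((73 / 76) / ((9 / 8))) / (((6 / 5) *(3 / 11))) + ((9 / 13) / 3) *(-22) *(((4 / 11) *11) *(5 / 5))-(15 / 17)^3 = -1807221838 / 98294391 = -18.39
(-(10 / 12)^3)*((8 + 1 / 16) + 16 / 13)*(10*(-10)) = 537.80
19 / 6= 3.17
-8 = -8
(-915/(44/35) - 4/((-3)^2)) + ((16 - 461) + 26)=-454325/396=-1147.29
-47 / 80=-0.59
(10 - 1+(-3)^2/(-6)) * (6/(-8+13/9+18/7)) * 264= -748440/251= -2981.83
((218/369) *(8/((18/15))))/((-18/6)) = -4360/3321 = -1.31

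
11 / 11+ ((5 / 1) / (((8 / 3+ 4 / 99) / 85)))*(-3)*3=-378407 / 268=-1411.97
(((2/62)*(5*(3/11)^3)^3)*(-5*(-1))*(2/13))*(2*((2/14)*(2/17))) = 98415000/113080097417287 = 0.00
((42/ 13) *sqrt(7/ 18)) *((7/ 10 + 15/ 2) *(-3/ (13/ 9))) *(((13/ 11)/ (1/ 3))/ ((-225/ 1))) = 2583 *sqrt(14)/ 17875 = 0.54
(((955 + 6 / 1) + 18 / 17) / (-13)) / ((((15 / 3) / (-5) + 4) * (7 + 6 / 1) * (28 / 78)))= -16355 / 3094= -5.29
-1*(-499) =499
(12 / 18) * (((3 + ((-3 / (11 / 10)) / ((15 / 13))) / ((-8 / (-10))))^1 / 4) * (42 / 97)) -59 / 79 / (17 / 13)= -0.57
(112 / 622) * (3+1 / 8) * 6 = 1050 / 311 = 3.38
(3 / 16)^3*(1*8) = 27 / 512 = 0.05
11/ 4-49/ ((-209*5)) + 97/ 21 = 650971/ 87780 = 7.42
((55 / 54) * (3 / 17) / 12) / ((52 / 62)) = 1705 / 95472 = 0.02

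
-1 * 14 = -14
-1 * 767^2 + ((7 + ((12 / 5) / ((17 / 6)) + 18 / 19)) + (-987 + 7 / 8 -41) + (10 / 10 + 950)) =-7601563791 / 12920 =-588356.33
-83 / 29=-2.86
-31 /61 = -0.51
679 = 679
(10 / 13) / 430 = 1 / 559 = 0.00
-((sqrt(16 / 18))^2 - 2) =10 / 9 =1.11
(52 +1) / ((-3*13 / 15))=-265 / 13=-20.38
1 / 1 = 1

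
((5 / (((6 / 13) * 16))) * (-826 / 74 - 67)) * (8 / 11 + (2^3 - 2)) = -15665 / 44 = -356.02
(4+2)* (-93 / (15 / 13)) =-2418 / 5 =-483.60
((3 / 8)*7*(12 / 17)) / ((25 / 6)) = 189 / 425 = 0.44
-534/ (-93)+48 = 1666/ 31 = 53.74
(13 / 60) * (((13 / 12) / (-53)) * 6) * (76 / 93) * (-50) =16055 / 14787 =1.09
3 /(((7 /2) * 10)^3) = 3 /42875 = 0.00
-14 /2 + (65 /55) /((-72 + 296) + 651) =-67362 /9625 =-7.00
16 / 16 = 1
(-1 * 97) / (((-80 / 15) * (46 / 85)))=24735 / 736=33.61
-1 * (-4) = 4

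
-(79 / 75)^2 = -6241 / 5625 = -1.11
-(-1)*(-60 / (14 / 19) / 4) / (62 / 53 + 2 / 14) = -15105 / 974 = -15.51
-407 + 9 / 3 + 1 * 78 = -326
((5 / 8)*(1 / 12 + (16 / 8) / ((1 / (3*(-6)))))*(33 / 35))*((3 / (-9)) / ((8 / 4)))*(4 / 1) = 4741 / 336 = 14.11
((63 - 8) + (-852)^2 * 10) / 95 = 1451819 / 19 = 76411.53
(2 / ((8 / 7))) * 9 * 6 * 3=567 / 2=283.50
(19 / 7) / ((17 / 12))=228 / 119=1.92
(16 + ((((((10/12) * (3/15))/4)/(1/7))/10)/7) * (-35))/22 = 761/1056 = 0.72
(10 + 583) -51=542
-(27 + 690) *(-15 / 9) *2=2390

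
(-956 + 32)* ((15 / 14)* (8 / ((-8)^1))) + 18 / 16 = 7929 / 8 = 991.12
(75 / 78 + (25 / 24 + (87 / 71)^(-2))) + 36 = 30439475 / 787176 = 38.67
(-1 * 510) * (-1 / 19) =510 / 19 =26.84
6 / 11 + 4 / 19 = 158 / 209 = 0.76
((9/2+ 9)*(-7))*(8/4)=-189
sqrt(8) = 2.83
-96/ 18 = -16/ 3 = -5.33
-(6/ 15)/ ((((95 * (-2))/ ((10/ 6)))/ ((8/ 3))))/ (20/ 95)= 2/ 45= 0.04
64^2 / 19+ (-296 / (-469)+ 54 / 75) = 48326598 / 222775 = 216.93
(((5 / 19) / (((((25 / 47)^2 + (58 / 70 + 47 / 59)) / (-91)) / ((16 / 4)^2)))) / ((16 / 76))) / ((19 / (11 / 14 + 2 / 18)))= -45.02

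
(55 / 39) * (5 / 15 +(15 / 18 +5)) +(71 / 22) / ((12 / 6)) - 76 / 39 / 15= 6719 / 660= 10.18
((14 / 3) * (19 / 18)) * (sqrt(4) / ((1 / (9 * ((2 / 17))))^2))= 3192 / 289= 11.04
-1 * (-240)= 240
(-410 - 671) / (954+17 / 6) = -6486 / 5741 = -1.13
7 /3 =2.33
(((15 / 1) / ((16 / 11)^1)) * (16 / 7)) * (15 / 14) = 2475 / 98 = 25.26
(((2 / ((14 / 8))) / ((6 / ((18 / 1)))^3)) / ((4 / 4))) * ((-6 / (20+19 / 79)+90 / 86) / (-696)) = -154719 / 4652557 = -0.03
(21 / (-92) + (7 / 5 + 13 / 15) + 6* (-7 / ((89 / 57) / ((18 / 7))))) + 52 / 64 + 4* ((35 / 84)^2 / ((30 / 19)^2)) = -437989697 / 6632280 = -66.04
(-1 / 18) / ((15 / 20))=-2 / 27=-0.07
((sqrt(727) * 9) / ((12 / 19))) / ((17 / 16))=228 * sqrt(727) / 17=361.62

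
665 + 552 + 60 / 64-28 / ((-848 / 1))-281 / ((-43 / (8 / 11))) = 490439151 / 401104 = 1222.72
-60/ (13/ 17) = -1020/ 13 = -78.46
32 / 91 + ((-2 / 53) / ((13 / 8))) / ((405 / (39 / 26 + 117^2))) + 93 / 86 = 2791361 / 4307310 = 0.65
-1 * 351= -351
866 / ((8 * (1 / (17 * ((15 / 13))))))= 110415 / 52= 2123.37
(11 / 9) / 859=11 / 7731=0.00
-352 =-352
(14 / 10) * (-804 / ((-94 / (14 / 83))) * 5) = 39396 / 3901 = 10.10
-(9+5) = -14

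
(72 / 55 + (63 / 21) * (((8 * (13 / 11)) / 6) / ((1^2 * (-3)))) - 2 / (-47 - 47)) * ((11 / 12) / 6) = -1903 / 50760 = -0.04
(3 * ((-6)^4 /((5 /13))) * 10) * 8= 808704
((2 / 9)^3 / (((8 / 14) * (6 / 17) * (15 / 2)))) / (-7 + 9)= 119 / 32805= 0.00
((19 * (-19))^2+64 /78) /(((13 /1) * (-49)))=-5082551 /24843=-204.59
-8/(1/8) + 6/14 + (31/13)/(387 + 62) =-2597248/40859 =-63.57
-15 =-15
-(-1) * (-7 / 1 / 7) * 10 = -10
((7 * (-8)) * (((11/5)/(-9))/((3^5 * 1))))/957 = 56/951345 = 0.00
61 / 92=0.66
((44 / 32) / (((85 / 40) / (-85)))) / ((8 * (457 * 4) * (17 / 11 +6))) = -605 / 1213792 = -0.00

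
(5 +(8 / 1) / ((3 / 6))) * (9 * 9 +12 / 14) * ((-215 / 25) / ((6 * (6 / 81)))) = -665253 / 20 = -33262.65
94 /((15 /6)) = 188 /5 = 37.60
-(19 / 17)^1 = -19 / 17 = -1.12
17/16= 1.06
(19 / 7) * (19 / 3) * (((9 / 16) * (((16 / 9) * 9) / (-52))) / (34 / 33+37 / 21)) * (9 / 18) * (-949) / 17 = 869649 / 29240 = 29.74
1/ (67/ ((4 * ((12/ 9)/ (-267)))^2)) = 0.00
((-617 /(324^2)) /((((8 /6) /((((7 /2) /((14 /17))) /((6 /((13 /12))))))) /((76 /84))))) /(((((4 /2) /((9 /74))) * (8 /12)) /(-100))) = 0.03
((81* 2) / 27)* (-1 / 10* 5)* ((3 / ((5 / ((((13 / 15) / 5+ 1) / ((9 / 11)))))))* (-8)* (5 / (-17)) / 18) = -3872 / 11475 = -0.34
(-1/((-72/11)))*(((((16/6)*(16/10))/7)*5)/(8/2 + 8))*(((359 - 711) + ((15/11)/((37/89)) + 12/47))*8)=-106652464/986013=-108.17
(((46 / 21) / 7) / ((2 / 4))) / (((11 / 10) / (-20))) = -11.38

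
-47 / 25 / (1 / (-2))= 3.76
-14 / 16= -7 / 8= -0.88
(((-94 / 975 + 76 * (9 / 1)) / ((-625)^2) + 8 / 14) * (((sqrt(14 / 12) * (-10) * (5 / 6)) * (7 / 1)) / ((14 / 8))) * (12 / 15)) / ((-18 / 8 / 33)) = 537893009984 * sqrt(42) / 14396484375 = 242.14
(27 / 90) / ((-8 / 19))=-57 / 80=-0.71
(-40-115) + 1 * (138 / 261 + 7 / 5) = -66586 / 435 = -153.07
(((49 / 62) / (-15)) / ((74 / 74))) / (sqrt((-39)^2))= -0.00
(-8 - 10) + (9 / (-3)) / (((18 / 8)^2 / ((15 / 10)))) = -170 / 9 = -18.89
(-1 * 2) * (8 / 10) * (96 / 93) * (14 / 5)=-3584 / 775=-4.62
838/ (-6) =-419/ 3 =-139.67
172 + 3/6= 345/2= 172.50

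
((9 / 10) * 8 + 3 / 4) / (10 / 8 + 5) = 159 / 125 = 1.27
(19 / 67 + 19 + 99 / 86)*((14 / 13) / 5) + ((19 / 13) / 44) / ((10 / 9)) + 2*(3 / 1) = 171899491 / 16479320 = 10.43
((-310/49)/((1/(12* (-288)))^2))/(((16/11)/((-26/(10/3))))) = 19855300608/49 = 405210216.49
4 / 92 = 1 / 23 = 0.04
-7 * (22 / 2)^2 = -847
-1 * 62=-62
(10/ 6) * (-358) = -1790/ 3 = -596.67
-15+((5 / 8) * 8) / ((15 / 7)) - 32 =-134 / 3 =-44.67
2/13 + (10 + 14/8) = 619/52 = 11.90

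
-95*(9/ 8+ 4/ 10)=-1159/ 8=-144.88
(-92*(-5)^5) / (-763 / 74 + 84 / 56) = -5318750 / 163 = -32630.37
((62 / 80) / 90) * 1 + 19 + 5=86431 / 3600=24.01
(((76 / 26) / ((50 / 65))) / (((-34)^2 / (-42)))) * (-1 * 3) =1197 / 2890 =0.41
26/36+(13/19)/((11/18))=6929/3762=1.84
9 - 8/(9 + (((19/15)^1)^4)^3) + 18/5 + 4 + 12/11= 1616327854243851389/92978378902249115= 17.38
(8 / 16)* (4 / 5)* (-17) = -34 / 5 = -6.80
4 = 4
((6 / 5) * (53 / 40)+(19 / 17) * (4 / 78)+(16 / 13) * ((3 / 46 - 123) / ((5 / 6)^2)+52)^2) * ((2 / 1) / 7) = 674814325169 / 122754450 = 5497.27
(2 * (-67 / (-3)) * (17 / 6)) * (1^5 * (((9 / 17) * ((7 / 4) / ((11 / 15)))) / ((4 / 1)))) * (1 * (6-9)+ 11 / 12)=-58625 / 704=-83.27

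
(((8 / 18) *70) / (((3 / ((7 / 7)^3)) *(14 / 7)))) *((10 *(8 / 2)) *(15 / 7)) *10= 40000 / 9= 4444.44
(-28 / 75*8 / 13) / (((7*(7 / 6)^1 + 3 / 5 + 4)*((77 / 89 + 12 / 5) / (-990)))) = 39473280 / 7234487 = 5.46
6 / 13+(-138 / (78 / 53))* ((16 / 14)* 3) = -29214 / 91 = -321.03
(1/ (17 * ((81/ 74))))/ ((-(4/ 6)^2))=-37/ 306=-0.12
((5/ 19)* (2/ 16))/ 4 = 0.01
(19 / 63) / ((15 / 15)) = 0.30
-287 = -287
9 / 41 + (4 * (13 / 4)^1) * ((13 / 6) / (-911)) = 42265 / 224106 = 0.19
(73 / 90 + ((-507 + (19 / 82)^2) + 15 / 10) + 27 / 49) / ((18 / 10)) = -7473763771 / 26687556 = -280.05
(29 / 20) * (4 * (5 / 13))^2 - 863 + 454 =-68541 / 169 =-405.57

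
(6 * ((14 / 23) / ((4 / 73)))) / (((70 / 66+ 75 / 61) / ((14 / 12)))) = 7200501 / 212060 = 33.96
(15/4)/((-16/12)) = -45/16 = -2.81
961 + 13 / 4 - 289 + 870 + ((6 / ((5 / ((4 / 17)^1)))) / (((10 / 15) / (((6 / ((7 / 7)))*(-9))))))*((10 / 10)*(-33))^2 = -23360.82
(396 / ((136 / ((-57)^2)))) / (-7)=-321651 / 238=-1351.47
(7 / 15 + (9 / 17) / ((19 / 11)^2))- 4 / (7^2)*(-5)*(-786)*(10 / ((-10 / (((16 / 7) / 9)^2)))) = 42443370446 / 1989216495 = 21.34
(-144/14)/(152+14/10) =-360/5369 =-0.07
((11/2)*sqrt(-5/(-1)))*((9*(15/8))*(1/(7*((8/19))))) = 28215*sqrt(5)/896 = 70.41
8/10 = 0.80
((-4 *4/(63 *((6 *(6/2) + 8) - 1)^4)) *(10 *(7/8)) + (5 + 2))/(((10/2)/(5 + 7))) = 19687484/1171875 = 16.80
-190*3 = -570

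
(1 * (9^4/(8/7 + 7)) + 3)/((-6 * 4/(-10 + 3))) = 17927/76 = 235.88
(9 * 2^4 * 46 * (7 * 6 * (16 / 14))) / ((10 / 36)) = 5723136 / 5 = 1144627.20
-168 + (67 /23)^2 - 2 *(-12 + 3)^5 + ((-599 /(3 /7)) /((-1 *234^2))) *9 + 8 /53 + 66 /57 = 1146718491827299 /9722895156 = 117940.02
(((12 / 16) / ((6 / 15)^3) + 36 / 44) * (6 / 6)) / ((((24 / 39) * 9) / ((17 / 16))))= 325091 / 135168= 2.41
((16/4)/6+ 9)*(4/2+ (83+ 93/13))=34742/39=890.82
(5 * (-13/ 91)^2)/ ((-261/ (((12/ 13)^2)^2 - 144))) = 2273360/ 40585181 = 0.06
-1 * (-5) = 5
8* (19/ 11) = 152/ 11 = 13.82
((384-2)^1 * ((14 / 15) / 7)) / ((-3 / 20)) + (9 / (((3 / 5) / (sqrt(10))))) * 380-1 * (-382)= 382 / 9 + 5700 * sqrt(10)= 18067.43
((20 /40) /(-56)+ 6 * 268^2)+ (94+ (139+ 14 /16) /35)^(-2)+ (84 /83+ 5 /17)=430945.30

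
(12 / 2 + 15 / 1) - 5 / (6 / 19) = 31 / 6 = 5.17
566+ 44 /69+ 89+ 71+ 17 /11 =552691 /759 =728.18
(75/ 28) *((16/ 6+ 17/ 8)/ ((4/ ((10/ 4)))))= 14375/ 1792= 8.02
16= 16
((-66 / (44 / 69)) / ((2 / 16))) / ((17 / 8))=-6624 / 17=-389.65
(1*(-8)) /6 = -4 /3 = -1.33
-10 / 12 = -5 / 6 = -0.83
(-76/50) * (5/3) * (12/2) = -76/5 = -15.20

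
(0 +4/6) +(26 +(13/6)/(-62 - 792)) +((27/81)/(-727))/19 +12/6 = 676260889/23592604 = 28.66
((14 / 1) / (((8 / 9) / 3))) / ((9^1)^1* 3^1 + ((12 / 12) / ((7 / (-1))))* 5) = 1323 / 736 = 1.80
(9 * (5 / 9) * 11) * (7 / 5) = 77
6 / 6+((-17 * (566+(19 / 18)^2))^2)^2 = 95204572170945901408411201 / 11019960576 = 8639284280044406.34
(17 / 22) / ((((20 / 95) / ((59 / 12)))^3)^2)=33735146225246706257 / 269072990208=125375446.27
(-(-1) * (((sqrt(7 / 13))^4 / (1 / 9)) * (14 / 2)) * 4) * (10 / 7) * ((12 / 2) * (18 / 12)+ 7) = 282240 / 169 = 1670.06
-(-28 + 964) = -936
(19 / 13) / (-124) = -19 / 1612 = -0.01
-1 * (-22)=22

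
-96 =-96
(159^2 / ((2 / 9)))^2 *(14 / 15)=120795373629 / 10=12079537362.90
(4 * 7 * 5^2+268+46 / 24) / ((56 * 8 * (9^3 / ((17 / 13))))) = 197863 / 50948352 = 0.00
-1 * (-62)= 62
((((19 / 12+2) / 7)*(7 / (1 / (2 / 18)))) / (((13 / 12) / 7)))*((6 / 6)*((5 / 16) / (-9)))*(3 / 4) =-1505 / 22464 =-0.07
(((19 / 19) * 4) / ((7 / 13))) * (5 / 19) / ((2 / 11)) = 1430 / 133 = 10.75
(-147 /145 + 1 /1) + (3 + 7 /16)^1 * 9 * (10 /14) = 358651 /16240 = 22.08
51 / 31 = 1.65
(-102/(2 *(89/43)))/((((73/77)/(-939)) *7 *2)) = 22651497/12994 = 1743.23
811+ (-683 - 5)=123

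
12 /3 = 4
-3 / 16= -0.19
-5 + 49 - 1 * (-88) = 132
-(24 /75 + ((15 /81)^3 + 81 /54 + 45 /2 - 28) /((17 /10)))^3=4891237565986063071928 /585383756933455171875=8.36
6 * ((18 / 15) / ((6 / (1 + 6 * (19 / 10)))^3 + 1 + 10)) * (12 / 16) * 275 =44239635 / 331076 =133.62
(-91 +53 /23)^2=4161600 /529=7866.92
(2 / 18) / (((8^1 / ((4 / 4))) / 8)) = 0.11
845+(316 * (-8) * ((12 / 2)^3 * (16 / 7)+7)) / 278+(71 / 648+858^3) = 398242091428451 / 630504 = 631625003.85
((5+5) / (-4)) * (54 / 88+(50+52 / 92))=-258965 / 2024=-127.95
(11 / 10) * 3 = 33 / 10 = 3.30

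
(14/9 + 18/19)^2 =183184/29241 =6.26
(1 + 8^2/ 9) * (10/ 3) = 730/ 27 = 27.04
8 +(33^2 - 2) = 1095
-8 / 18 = -4 / 9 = -0.44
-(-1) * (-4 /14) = -2 /7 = -0.29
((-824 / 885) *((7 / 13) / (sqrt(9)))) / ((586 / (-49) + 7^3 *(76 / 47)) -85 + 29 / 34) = -451645936 / 1239225766155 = -0.00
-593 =-593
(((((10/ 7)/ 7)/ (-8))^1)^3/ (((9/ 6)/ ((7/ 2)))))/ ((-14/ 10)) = 625/ 22588608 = 0.00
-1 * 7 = -7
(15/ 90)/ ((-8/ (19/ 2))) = -19/ 96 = -0.20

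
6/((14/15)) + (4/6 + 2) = 9.10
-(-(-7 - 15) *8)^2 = -30976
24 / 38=12 / 19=0.63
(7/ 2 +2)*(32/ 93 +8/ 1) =4268/ 93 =45.89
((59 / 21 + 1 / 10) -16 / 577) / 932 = 349187 / 112930440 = 0.00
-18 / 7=-2.57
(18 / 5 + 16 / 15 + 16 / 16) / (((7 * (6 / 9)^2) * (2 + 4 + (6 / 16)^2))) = 272 / 917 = 0.30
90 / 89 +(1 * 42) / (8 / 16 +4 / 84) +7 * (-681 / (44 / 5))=-41791341 / 90068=-464.00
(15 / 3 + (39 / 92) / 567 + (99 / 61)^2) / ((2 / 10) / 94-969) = -116083396735 / 14733298480446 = -0.01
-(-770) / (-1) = -770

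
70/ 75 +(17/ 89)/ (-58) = 72013/ 77430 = 0.93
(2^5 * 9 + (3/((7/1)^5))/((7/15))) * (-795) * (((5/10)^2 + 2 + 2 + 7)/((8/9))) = -10909465080075/3764768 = -2897778.85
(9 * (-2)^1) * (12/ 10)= -108/ 5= -21.60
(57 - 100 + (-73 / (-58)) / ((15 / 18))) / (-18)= 3008 / 1305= 2.30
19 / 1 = 19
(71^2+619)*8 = 45280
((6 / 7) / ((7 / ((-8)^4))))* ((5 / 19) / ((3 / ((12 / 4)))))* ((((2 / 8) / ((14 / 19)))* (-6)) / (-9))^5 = 5212840 / 66706983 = 0.08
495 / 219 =165 / 73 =2.26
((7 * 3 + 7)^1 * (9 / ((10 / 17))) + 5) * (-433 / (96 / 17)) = -15951287 / 480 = -33231.85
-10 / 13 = -0.77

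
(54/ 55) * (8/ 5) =432/ 275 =1.57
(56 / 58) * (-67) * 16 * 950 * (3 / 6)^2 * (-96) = 684364800 / 29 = 23598786.21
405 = 405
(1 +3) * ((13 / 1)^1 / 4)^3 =2197 / 16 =137.31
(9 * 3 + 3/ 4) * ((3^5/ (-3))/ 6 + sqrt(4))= -2553/ 8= -319.12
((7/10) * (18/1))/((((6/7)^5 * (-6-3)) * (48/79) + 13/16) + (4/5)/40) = -743541680/100172339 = -7.42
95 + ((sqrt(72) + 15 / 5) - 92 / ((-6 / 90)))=6* sqrt(2) + 1478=1486.49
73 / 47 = 1.55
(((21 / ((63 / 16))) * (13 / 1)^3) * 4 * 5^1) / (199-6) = 1214.23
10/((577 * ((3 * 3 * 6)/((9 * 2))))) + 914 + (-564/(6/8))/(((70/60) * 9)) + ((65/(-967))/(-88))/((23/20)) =842.39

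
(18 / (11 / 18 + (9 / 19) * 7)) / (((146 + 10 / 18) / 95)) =5263380 / 1771417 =2.97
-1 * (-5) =5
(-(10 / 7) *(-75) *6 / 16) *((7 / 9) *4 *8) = 1000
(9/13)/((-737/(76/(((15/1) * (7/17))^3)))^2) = 139418598544/1051408813032703125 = 0.00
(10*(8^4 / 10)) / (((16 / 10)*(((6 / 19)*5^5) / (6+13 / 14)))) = 235904 / 13125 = 17.97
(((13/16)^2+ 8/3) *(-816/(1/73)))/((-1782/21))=22195285/9504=2335.36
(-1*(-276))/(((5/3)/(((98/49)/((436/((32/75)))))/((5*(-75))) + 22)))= 6204823528/1703125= 3643.20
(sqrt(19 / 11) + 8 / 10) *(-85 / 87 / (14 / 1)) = -85 *sqrt(209) / 13398 - 34 / 609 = -0.15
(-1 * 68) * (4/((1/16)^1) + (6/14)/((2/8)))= -31280/7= -4468.57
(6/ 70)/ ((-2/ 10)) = -3/ 7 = -0.43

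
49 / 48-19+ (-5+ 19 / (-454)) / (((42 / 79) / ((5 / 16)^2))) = -13183489 / 697344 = -18.91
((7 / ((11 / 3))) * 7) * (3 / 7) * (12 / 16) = 189 / 44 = 4.30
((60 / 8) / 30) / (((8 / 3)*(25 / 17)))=0.06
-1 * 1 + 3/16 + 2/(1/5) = 147/16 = 9.19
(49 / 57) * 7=343 / 57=6.02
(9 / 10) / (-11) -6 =-669 / 110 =-6.08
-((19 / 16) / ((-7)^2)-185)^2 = -21031090441 / 614656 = -34216.03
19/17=1.12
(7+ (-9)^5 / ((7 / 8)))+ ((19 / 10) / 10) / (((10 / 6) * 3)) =-236171367 / 3500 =-67477.53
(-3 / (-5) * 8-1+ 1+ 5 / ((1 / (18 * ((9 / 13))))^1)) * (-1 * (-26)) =8724 / 5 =1744.80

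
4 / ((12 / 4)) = 4 / 3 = 1.33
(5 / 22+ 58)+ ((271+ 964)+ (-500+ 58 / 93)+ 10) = 1644679 / 2046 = 803.85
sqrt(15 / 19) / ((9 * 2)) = sqrt(285) / 342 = 0.05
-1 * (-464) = 464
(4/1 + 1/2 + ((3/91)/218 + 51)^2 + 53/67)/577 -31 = -402915189484751/15214104246796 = -26.48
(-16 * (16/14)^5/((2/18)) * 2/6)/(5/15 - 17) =2359296/420175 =5.62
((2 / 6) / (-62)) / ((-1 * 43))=1 / 7998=0.00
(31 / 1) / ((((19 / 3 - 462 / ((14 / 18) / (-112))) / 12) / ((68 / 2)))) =37944 / 199603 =0.19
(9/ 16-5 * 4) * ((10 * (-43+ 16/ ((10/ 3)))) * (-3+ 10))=51975.88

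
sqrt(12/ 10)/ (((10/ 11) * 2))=11 * sqrt(30)/ 100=0.60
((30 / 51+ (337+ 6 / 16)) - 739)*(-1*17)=54541 / 8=6817.62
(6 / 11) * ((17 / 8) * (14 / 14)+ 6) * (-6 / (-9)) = 2.95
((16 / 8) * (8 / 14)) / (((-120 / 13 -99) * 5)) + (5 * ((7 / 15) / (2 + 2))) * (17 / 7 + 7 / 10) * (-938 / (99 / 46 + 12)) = -120.96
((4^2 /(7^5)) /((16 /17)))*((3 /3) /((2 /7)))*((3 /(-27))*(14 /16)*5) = -85 /49392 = -0.00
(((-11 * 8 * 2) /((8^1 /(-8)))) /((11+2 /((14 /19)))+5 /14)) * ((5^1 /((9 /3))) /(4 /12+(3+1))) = 12320 /2561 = 4.81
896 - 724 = 172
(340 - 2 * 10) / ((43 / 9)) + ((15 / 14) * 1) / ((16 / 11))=652215 / 9632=67.71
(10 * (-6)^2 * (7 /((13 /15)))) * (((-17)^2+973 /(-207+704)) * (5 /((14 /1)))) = 278883000 /923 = 302148.43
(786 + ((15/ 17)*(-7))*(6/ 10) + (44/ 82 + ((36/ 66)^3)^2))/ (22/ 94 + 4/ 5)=227163845651075/ 300051058131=757.08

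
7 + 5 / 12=89 / 12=7.42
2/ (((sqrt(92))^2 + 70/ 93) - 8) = 93/ 3941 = 0.02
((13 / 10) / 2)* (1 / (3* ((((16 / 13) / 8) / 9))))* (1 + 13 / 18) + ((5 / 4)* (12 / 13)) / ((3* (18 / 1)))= 204521 / 9360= 21.85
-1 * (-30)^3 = 27000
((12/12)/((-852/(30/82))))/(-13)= 5/151372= 0.00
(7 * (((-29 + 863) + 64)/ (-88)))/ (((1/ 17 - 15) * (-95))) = -53431/ 1061720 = -0.05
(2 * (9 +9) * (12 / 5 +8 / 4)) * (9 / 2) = 3564 / 5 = 712.80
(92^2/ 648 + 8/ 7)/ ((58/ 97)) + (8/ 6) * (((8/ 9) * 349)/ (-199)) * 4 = 50527933/ 3272157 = 15.44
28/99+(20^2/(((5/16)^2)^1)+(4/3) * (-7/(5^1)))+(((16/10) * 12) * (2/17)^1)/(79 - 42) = 1274835952/311355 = 4094.48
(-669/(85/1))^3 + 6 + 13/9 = -2653618406/5527125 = -480.11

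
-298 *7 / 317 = -2086 / 317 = -6.58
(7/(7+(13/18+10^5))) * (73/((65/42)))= 386316/117009035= 0.00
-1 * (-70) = 70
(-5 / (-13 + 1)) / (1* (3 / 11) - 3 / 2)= -55 / 162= -0.34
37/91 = 0.41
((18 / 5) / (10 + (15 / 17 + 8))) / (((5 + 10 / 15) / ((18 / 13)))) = 324 / 6955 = 0.05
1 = 1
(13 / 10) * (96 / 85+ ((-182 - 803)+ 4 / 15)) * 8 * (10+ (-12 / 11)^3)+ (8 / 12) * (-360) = -151466540216 / 1697025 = -89254.16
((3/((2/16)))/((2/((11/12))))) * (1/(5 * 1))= 11/5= 2.20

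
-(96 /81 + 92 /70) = -2362 /945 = -2.50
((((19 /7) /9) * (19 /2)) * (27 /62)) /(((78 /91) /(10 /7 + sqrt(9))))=361 /56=6.45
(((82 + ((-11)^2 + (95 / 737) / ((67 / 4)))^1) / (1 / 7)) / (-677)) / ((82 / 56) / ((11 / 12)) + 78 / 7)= -54576837 / 331256777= -0.16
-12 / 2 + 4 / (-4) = -7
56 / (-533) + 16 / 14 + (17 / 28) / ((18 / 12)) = 32293 / 22386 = 1.44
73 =73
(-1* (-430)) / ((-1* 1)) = -430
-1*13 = -13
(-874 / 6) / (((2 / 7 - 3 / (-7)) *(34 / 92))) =-140714 / 255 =-551.82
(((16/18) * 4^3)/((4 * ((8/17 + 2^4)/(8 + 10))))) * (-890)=-96832/7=-13833.14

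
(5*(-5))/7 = -25/7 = -3.57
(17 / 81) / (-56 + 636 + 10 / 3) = 17 / 47250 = 0.00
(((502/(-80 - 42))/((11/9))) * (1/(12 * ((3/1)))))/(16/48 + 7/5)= -0.05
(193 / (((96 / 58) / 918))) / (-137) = -781.33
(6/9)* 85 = 170/3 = 56.67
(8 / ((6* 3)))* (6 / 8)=1 / 3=0.33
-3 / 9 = -1 / 3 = -0.33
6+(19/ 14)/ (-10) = 821/ 140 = 5.86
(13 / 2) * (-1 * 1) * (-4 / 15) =26 / 15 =1.73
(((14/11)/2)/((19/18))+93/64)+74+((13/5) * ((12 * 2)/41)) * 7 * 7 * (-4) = -609417527/2742080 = -222.25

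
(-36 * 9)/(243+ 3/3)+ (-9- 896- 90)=-60776/61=-996.33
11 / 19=0.58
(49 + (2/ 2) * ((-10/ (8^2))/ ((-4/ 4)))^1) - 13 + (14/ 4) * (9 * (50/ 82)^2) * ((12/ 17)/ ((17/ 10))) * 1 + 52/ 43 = 28228669735/ 668473184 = 42.23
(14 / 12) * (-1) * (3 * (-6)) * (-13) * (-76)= 20748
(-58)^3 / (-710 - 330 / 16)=1560896 / 5845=267.05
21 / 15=7 / 5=1.40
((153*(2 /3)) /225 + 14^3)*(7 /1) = 1440838 /75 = 19211.17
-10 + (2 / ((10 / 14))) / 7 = -48 / 5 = -9.60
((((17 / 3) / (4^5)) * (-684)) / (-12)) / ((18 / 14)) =2261 / 9216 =0.25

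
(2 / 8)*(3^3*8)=54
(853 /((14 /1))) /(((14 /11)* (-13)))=-9383 /2548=-3.68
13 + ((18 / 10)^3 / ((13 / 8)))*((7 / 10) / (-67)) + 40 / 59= 438106317 / 32118125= 13.64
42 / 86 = 21 / 43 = 0.49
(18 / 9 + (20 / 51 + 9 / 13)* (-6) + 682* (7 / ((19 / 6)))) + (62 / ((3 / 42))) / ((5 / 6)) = 53425392 / 20995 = 2544.67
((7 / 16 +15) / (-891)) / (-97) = 247 / 1382832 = 0.00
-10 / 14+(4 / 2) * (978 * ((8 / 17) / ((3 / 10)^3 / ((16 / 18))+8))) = 113.91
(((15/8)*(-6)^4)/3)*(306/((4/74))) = 4585410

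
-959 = -959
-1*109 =-109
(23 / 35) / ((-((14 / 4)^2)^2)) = -368 / 84035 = -0.00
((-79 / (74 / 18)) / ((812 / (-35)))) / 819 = 395 / 390572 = 0.00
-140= -140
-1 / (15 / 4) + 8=116 / 15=7.73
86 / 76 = 43 / 38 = 1.13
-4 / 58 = -0.07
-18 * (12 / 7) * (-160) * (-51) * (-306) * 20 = 10786867200 / 7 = 1540981028.57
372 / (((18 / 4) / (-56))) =-13888 / 3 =-4629.33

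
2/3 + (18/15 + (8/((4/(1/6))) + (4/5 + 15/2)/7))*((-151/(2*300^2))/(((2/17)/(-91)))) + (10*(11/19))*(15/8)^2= 4675404479/205200000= 22.78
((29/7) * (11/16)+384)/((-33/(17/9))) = -736559/33264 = -22.14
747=747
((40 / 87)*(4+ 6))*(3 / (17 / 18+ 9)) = 7200 / 5191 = 1.39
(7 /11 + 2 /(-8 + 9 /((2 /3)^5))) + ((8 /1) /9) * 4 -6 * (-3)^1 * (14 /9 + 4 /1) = 19924601 /191169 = 104.23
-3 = -3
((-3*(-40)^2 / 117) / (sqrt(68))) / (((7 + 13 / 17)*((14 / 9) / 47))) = -4700*sqrt(17) / 1001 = -19.36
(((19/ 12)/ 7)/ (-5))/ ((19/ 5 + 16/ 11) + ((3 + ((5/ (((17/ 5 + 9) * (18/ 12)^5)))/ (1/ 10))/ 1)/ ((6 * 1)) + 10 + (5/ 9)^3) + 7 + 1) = -1574397/ 835764118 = -0.00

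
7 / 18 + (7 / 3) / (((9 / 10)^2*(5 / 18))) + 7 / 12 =1225 / 108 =11.34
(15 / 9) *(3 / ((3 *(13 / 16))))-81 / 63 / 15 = 2683 / 1365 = 1.97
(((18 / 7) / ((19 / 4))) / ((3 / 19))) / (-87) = -0.04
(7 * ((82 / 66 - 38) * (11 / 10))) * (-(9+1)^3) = 849100 / 3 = 283033.33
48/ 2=24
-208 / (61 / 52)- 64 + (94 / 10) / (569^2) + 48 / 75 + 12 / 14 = -828833887353 / 3456148675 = -239.81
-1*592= -592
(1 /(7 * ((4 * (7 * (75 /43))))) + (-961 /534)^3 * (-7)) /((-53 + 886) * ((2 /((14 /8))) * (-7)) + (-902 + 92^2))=0.05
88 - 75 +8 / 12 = 41 / 3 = 13.67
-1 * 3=-3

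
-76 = -76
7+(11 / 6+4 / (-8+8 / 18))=847 / 102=8.30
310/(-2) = -155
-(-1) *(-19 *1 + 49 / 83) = -1528 / 83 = -18.41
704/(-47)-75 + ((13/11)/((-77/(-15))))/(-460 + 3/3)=-548043394/6090777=-89.98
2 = 2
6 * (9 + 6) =90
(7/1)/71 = 7/71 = 0.10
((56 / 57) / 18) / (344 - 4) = 7 / 43605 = 0.00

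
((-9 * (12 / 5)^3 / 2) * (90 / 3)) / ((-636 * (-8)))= -486 / 1325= -0.37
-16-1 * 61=-77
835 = 835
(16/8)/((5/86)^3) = 1272112/125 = 10176.90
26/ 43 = 0.60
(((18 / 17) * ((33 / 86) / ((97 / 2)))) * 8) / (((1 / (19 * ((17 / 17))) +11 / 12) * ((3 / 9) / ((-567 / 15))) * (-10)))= 0.78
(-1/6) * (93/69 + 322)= -53.89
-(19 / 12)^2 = -2.51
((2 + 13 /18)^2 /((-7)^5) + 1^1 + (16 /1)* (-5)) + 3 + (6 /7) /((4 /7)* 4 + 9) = -13603543 /179172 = -75.92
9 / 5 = 1.80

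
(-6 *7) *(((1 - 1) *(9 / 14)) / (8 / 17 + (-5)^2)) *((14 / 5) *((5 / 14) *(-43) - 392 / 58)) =0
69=69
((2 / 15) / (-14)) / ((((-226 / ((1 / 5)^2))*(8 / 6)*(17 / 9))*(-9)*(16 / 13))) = -13 / 215152000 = -0.00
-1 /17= -0.06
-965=-965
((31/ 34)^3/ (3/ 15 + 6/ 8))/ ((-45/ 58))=-1.03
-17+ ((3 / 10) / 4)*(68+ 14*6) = -28 / 5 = -5.60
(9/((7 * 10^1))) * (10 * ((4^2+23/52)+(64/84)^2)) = 390367/17836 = 21.89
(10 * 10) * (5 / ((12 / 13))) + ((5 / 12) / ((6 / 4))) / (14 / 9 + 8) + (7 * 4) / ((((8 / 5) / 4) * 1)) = 315635 / 516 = 611.70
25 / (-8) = -25 / 8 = -3.12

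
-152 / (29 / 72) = -10944 / 29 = -377.38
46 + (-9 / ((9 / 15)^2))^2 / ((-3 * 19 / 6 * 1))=-376 / 19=-19.79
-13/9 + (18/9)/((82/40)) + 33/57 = 772/7011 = 0.11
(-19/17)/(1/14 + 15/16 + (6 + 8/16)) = -2128/14297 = -0.15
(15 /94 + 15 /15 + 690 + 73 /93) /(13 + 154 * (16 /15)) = 30244895 /7748326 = 3.90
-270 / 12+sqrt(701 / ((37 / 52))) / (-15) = -45 / 2 -2 * sqrt(337181) / 555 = -24.59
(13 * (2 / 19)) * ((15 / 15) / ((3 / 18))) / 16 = 39 / 76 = 0.51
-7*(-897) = 6279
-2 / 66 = -1 / 33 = -0.03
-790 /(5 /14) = -2212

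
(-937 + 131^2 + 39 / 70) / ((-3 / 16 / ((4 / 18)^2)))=-4038112 / 945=-4273.13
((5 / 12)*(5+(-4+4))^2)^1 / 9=125 / 108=1.16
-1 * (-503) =503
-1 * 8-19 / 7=-75 / 7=-10.71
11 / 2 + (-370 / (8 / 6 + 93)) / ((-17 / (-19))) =10741 / 9622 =1.12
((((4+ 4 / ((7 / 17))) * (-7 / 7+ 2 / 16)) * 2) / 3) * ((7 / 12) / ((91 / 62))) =-124 / 39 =-3.18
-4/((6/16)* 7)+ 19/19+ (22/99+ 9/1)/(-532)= -2591/4788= -0.54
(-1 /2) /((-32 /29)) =29 /64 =0.45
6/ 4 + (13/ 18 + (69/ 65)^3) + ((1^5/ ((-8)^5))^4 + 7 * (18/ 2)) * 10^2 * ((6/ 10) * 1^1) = 2695297466858350039268701639/ 712397403455974539264000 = 3783.42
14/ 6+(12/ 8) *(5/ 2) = 73/ 12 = 6.08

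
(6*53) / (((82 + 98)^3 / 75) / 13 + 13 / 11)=45474 / 855529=0.05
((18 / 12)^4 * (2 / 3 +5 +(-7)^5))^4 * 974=6525353804963017913388567 / 128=50979326601273577448348.18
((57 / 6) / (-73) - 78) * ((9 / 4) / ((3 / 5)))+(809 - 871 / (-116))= 8866345 / 16936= 523.52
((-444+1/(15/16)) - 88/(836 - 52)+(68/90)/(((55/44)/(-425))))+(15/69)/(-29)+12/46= -2058090947/2941470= -699.68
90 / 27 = 10 / 3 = 3.33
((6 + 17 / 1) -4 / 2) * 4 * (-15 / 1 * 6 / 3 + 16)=-1176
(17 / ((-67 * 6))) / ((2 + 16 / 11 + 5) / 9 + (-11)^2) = -187 / 539216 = -0.00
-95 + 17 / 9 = -838 / 9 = -93.11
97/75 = 1.29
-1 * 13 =-13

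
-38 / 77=-0.49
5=5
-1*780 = -780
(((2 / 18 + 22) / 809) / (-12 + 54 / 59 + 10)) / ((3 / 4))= -11741 / 349488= -0.03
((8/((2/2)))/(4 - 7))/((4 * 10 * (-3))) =1/45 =0.02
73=73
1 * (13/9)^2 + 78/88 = 10595/3564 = 2.97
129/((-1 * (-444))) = 43/148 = 0.29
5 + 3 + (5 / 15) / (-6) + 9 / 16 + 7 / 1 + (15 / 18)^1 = 2353 / 144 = 16.34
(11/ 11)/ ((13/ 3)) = 3/ 13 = 0.23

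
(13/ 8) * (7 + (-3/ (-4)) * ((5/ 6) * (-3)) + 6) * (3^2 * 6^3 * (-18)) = -2530359/ 4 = -632589.75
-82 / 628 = -41 / 314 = -0.13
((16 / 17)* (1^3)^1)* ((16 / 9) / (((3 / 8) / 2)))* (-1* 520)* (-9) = 2129920 / 51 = 41763.14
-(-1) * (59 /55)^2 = 3481 /3025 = 1.15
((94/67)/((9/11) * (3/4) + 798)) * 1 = 4136/2354313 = 0.00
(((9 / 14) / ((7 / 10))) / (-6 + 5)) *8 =-7.35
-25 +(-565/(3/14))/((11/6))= -16095/11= -1463.18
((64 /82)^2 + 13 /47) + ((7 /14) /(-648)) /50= 4534689793 /5119653600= 0.89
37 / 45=0.82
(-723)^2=522729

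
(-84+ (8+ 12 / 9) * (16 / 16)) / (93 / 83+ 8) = -18592 / 2271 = -8.19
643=643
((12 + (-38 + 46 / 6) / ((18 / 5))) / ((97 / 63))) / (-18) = -1351 / 10476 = -0.13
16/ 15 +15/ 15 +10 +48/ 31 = 6331/ 465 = 13.62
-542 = -542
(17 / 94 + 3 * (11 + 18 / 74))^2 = 13910079481 / 12096484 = 1149.93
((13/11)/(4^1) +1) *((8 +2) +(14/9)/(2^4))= 13.08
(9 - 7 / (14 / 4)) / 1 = 7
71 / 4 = 17.75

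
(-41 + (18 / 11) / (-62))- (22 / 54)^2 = -41.19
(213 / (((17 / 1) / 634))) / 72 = 22507 / 204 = 110.33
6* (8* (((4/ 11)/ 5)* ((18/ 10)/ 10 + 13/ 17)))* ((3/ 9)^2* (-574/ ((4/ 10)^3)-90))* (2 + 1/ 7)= -4232248/ 595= -7113.02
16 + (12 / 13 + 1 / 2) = 453 / 26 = 17.42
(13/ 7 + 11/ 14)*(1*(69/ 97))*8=15.04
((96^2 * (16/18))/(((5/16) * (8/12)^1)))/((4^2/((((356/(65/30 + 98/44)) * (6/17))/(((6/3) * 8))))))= 54134784/12325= 4392.27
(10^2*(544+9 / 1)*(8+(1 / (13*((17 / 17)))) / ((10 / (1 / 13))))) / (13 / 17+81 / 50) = 63555460500 / 342563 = 185529.26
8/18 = 4/9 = 0.44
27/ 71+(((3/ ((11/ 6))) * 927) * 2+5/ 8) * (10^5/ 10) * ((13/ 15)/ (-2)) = -30808700734/ 2343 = -13149253.41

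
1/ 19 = 0.05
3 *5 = 15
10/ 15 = 2/ 3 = 0.67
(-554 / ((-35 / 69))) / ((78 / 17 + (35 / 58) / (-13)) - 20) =-489980868 / 6935005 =-70.65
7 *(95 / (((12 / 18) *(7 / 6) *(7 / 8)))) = 6840 / 7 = 977.14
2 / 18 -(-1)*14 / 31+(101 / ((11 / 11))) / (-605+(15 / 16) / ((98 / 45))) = 0.40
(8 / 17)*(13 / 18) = 52 / 153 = 0.34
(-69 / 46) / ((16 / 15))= -45 / 32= -1.41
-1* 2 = -2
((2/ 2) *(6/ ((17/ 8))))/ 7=48/ 119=0.40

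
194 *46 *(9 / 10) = 40158 / 5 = 8031.60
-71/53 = -1.34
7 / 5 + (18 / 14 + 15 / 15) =129 / 35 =3.69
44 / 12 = 3.67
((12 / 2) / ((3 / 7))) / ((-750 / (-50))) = 14 / 15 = 0.93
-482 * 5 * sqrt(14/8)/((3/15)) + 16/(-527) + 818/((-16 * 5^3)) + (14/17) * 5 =1938457/527000- 6025 * sqrt(7) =-15936.97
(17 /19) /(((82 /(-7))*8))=-119 /12464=-0.01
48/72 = 2/3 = 0.67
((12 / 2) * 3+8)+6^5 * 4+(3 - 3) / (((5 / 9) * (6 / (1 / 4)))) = 31130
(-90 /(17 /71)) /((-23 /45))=287550 /391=735.42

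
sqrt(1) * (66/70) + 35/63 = 1.50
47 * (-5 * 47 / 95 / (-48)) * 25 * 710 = 19604875 / 456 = 42993.15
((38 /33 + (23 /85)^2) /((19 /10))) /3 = 584014 /2718045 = 0.21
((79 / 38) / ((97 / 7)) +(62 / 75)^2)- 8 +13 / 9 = -118641641 / 20733750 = -5.72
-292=-292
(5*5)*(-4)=-100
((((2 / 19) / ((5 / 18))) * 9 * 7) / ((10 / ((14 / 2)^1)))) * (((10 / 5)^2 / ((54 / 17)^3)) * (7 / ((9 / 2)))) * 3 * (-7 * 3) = -23592226 / 115425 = -204.39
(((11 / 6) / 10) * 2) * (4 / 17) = 22 / 255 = 0.09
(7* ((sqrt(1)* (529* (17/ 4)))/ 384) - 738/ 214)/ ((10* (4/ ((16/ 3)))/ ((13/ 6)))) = 80196649/ 7395840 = 10.84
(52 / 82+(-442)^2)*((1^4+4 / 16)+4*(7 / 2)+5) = 324402975 / 82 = 3956133.84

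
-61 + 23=-38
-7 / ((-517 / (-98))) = -686 / 517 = -1.33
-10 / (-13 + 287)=-5 / 137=-0.04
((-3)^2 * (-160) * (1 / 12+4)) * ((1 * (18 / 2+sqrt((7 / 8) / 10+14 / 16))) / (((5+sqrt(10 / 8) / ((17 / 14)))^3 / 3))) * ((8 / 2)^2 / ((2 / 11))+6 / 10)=-29223591403293 / 212542745 - 3247065711477 * sqrt(385) / 4250854900+920465863821 * sqrt(77) / 1062713725+33136771097556 * sqrt(5) / 1062713725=-75159.32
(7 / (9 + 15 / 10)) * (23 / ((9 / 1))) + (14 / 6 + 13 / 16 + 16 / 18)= 2479 / 432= 5.74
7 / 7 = 1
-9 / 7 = -1.29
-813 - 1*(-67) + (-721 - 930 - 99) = -2496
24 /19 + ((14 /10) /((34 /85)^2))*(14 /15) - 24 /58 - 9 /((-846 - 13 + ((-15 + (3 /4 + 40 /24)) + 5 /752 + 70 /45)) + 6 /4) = 175411421929 /19433167206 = 9.03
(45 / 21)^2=225 / 49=4.59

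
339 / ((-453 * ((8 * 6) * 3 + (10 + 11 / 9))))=-1017 / 210947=-0.00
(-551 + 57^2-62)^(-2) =1 / 6948496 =0.00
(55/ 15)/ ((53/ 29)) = 319/ 159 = 2.01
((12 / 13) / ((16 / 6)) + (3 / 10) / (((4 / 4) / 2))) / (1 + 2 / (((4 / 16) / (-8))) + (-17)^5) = -123 / 184589600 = -0.00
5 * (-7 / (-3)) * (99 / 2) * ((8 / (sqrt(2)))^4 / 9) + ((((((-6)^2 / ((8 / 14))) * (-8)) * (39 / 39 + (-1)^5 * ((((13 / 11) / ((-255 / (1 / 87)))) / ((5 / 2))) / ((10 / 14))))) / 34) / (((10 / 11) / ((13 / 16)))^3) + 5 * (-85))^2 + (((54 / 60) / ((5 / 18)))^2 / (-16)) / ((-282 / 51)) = 41449438419391224085348900841029 / 162267196637184000000000000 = 255439.42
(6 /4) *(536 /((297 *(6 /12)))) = 536 /99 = 5.41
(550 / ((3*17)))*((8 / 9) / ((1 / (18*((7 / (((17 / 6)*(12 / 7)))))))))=215600 / 867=248.67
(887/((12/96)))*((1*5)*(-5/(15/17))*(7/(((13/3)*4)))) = -1055530/13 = -81194.62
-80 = -80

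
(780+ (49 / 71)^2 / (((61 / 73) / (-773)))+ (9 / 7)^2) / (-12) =-1284695095 / 45202647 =-28.42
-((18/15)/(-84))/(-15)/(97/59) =-59/101850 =-0.00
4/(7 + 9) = 1/4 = 0.25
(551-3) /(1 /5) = 2740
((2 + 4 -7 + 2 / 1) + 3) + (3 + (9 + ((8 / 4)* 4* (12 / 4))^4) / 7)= 331834 / 7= 47404.86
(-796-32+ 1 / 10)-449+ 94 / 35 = -17839 / 14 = -1274.21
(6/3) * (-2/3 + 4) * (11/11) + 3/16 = 329/48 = 6.85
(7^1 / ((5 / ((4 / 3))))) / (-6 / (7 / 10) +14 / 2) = -196 / 165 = -1.19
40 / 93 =0.43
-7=-7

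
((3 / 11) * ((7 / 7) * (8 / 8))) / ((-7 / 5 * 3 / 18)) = -90 / 77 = -1.17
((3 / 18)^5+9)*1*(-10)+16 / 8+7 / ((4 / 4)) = -314933 / 3888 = -81.00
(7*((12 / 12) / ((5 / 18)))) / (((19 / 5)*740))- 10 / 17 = -69229 / 119510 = -0.58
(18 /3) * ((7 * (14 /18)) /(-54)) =-49 /81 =-0.60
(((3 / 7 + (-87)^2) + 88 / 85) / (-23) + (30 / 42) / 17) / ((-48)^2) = -4503851 / 31530240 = -0.14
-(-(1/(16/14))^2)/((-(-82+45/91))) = 4459/474688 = 0.01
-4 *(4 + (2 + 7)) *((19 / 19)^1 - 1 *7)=312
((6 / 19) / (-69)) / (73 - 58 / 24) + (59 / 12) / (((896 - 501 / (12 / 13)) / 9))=21826897 / 174335469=0.13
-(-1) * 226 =226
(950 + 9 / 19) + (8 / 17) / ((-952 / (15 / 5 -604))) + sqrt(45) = 3*sqrt(5) + 36544776 / 38437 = 957.48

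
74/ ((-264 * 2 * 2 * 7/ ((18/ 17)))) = -111/ 10472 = -0.01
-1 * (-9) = 9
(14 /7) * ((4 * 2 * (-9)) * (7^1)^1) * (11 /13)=-11088 /13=-852.92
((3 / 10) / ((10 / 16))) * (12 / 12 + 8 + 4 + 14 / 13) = 2196 / 325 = 6.76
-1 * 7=-7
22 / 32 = 11 / 16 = 0.69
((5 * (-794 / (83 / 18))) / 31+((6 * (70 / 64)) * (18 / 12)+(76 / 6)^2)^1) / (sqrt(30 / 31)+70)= 739250113 / 363030048 - 105607159 * sqrt(930) / 112539314880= 2.01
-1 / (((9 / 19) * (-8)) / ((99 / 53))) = 0.49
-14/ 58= -7/ 29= -0.24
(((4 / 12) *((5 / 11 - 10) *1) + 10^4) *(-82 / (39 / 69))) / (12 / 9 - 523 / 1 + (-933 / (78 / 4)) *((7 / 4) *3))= 54102780 / 28831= 1876.55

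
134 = 134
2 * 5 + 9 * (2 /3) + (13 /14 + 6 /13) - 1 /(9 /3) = 9313 /546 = 17.06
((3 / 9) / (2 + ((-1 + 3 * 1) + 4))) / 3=1 / 72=0.01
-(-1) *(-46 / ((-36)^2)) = -0.04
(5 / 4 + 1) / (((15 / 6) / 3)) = 27 / 10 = 2.70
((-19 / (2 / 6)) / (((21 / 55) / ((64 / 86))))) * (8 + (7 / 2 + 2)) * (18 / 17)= -8125920 / 5117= -1588.02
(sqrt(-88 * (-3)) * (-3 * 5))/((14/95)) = -1425 * sqrt(66)/7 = -1653.82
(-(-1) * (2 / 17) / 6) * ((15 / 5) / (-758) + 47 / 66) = 0.01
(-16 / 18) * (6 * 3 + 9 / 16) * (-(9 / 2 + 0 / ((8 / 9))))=297 / 4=74.25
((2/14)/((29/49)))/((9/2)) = 14/261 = 0.05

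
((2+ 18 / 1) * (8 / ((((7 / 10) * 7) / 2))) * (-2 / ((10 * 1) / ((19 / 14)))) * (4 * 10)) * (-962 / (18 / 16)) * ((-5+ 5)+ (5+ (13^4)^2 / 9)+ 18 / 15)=1526776538967080960 / 27783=54953624121480.08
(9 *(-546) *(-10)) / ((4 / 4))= 49140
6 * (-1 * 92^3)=-4672128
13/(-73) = -13/73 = -0.18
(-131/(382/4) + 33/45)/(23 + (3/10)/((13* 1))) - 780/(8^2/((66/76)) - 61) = -44163741986/718580391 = -61.46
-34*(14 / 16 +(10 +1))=-1615 / 4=-403.75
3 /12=1 /4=0.25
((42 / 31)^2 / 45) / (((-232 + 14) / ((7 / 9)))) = -686 / 4713705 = -0.00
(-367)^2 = 134689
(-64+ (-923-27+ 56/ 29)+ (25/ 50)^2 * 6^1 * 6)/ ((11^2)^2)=-29089/ 424589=-0.07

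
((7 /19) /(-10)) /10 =-7 /1900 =-0.00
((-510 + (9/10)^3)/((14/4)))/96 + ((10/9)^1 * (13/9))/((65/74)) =403669/1296000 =0.31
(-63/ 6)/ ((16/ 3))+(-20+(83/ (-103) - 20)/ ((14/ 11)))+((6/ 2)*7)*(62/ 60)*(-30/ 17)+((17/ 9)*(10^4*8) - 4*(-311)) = 537545544313/ 3530016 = 152278.50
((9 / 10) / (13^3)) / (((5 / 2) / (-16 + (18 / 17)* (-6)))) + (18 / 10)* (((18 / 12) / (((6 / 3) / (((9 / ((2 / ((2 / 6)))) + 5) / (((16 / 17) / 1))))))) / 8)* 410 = 45686253807 / 95613440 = 477.82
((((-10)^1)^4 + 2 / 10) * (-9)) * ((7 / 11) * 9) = -28350567 / 55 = -515464.85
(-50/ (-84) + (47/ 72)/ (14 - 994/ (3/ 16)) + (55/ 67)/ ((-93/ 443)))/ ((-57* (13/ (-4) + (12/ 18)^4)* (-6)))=7863811377/ 2476306091336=0.00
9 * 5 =45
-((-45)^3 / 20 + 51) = 18021 / 4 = 4505.25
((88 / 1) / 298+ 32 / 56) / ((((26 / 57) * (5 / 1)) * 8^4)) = 6441 / 69422080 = 0.00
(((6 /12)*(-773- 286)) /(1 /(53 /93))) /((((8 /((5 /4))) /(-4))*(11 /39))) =3648255 /5456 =668.67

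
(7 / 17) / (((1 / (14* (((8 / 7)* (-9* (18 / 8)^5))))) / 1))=-3720087 / 1088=-3419.20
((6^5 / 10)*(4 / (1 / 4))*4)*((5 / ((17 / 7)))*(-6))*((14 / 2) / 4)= -18289152 / 17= -1075832.47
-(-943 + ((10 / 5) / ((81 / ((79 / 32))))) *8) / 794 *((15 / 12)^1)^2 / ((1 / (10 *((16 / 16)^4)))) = 19085875 / 1029024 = 18.55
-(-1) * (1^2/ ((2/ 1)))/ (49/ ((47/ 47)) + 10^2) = 1/ 298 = 0.00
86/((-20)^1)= -4.30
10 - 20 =-10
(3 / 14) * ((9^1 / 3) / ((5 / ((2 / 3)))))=3 / 35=0.09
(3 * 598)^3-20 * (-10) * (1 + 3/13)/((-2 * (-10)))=75060364552/13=5773874196.31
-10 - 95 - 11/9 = -956/9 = -106.22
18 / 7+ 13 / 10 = 271 / 70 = 3.87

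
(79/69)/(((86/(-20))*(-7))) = 0.04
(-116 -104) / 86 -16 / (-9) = -302 / 387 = -0.78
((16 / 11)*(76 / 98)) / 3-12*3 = -57604 / 1617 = -35.62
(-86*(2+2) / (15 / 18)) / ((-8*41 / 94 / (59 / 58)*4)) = 30.09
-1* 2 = -2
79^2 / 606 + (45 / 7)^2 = 1532959 / 29694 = 51.63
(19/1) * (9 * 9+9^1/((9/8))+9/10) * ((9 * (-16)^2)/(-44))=-4919328/55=-89442.33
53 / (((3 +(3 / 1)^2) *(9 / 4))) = 1.96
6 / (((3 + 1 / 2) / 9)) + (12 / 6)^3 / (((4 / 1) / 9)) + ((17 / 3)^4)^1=603601 / 567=1064.55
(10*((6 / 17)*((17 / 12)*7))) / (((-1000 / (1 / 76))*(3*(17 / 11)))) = -0.00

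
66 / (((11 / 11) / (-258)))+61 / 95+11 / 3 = -4851752 / 285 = -17023.69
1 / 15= 0.07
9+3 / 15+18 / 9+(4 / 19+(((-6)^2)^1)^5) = 5744287804 / 95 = 60466187.41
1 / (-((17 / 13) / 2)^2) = -676 / 289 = -2.34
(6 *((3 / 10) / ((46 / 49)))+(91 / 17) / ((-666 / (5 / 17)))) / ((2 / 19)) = 201343912 / 11067255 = 18.19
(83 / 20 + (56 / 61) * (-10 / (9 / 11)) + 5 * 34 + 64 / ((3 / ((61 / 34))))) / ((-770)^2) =37556759 / 110670714000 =0.00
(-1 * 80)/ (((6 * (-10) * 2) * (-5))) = -2/ 15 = -0.13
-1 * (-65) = 65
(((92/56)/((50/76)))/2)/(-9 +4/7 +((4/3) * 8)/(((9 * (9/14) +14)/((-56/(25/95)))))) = -363147/35818490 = -0.01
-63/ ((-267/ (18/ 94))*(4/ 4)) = 189/ 4183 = 0.05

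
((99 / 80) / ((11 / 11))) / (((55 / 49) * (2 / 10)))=441 / 80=5.51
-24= -24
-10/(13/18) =-13.85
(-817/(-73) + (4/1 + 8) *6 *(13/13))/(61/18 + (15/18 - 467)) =-54657/304045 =-0.18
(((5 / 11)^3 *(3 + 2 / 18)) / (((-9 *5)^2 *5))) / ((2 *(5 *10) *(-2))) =-7 / 48514950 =-0.00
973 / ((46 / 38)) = 18487 / 23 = 803.78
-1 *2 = -2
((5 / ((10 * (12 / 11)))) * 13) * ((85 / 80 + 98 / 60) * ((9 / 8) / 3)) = 6.02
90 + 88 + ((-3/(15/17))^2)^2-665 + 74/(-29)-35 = -7085391/18125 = -390.92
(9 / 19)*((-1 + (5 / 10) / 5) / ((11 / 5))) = -81 / 418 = -0.19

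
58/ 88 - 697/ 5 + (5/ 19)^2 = -11013303/ 79420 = -138.67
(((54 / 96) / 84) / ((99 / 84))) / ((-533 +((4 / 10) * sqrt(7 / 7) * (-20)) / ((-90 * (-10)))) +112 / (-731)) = -164475 / 15433763312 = -0.00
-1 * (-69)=69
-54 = -54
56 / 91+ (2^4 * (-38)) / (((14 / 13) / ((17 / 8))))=-109118 / 91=-1199.10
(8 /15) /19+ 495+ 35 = 151058 /285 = 530.03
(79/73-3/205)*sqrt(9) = 47928/14965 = 3.20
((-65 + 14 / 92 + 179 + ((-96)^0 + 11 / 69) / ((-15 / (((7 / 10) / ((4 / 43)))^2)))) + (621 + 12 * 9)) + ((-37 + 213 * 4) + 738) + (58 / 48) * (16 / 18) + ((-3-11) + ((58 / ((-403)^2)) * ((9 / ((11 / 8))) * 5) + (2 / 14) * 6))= 1848068025486071 / 776591115300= 2379.72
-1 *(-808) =808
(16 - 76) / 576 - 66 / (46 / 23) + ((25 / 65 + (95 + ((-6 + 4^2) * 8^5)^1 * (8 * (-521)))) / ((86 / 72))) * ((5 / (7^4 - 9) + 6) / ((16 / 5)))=-17206337890965349 / 8022768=-2144688453.03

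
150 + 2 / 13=1952 / 13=150.15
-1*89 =-89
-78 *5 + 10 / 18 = -3505 / 9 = -389.44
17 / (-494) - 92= -45465 / 494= -92.03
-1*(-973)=973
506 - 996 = -490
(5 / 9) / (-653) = -0.00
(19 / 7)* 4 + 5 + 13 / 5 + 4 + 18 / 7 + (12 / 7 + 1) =971 / 35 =27.74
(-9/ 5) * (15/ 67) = -27/ 67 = -0.40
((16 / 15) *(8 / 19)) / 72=16 / 2565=0.01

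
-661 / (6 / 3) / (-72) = 4.59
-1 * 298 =-298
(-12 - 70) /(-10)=41 /5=8.20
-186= -186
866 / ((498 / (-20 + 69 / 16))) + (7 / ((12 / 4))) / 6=-321401 / 11952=-26.89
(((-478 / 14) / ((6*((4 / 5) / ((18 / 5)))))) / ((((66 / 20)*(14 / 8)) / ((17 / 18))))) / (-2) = 20315 / 9702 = 2.09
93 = 93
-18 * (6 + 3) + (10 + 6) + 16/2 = -138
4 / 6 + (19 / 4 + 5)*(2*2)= 119 / 3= 39.67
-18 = -18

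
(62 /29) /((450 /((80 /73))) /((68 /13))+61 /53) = 1787584 /66599921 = 0.03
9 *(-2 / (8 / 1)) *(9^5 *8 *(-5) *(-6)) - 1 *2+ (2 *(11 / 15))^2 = -7174453466 / 225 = -31886459.85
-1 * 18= -18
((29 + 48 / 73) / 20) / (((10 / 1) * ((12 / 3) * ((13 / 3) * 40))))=1299 / 6073600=0.00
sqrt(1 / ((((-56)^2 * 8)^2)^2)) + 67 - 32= 22029271041 / 629407744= 35.00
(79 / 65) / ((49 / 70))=1.74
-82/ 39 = -2.10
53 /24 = 2.21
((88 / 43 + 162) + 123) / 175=12343 / 7525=1.64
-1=-1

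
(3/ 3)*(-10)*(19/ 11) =-190/ 11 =-17.27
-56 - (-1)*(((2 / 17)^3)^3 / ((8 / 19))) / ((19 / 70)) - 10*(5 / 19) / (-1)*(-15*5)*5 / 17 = -256972952526438 / 2253169653443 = -114.05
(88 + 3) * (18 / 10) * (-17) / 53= -13923 / 265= -52.54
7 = 7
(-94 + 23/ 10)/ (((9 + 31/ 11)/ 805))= -1624007/ 260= -6246.18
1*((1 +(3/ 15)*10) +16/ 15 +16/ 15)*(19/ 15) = 1463/ 225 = 6.50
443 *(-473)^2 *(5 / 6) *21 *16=27751345160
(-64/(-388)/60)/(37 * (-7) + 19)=-0.00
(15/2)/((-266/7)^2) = 15/2888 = 0.01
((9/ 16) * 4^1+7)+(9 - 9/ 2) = 55/ 4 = 13.75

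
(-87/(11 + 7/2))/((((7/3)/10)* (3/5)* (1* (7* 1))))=-300/49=-6.12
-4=-4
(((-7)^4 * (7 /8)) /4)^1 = 16807 /32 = 525.22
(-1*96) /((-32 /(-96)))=-288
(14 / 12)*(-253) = -1771 / 6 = -295.17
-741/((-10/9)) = 6669/10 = 666.90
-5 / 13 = -0.38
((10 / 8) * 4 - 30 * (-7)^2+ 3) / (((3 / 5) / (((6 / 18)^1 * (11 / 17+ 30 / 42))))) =-7740 / 7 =-1105.71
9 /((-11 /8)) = -72 /11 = -6.55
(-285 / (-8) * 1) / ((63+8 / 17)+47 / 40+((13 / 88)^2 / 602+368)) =742988400 / 9023176991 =0.08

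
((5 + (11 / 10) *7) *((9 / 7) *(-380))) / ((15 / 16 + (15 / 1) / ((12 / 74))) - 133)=231648 / 1477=156.84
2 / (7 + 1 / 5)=5 / 18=0.28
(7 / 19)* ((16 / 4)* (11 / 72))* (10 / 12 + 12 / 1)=5929 / 2052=2.89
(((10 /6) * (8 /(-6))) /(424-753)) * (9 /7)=20 /2303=0.01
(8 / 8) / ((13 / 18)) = 18 / 13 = 1.38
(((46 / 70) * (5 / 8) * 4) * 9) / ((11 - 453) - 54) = -207 / 6944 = -0.03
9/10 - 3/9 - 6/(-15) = 29/30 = 0.97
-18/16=-9/8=-1.12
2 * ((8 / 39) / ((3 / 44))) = 704 / 117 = 6.02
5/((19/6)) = 30/19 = 1.58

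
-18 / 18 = -1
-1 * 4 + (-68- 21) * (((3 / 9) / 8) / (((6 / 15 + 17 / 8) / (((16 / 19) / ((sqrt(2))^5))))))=-4- 890 * sqrt(2) / 5757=-4.22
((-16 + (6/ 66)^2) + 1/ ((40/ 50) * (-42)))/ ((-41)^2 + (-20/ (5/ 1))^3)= -325685/ 32870376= -0.01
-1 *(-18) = 18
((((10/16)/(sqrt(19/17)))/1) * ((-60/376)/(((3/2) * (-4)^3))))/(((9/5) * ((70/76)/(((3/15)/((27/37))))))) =185 * sqrt(323)/20466432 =0.00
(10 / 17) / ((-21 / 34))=-20 / 21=-0.95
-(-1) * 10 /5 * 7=14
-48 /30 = -8 /5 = -1.60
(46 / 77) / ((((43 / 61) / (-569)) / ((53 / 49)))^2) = 155666002790734 / 341837573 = 455380.03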